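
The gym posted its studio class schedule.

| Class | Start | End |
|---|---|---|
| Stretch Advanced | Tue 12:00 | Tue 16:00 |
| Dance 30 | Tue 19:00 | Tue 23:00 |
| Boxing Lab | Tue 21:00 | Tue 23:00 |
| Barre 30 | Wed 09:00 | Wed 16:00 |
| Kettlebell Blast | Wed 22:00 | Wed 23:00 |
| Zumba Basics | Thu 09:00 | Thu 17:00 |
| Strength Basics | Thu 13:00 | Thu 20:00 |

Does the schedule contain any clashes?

Sorted by start: Stretch Advanced, Dance 30, Boxing Lab, Barre 30, Kettlebell Blast, Zumba Basics, Strength Basics.
Dance 30 starts after Stretch Advanced ends; Stretch Advanced is clear from here.
Boxing Lab starts before Dance 30 ends → Dance 30 and Boxing Lab overlap.
That's a conflict, so the schedule is not conflict-free.

Yes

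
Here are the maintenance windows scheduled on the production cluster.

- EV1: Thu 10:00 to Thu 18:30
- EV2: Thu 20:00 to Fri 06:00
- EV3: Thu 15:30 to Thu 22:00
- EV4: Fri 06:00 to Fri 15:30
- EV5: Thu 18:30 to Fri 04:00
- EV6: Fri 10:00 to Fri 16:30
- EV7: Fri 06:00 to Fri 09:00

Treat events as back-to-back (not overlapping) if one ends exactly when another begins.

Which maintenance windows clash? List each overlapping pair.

EV1 & EV3, EV2 & EV3, EV2 & EV5, EV3 & EV5, EV4 & EV6, EV4 & EV7

Sorted by start: EV1, EV3, EV5, EV2, EV4, EV7, EV6.
EV3 starts before EV1 ends → EV1 and EV3 overlap.
EV5 starts exactly when EV1 ends (back-to-back, no overlap) — done with EV1.
EV5 starts before EV3 ends → EV3 and EV5 overlap.
EV2 starts before EV3 ends → EV3 and EV2 overlap.
EV4 starts after EV3 ends — done with EV3.
EV2 starts before EV5 ends → EV5 and EV2 overlap.
EV4 starts after EV5 ends — done with EV5.
EV4 starts exactly when EV2 ends (back-to-back, no overlap) — done with EV2.
EV7 starts before EV4 ends → EV4 and EV7 overlap.
EV6 starts before EV4 ends → EV4 and EV6 overlap.
EV6 starts after EV7 ends.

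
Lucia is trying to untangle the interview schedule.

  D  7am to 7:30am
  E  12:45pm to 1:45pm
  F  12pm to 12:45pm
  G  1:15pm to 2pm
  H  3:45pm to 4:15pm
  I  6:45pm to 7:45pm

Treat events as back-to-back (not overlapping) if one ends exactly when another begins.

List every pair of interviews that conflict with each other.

E & G

Sorted by start: D, F, E, G, H, I.
F starts after D ends, so nothing later overlaps D either.
E starts exactly when F ends (back-to-back, no overlap), so nothing later overlaps F either.
G starts before E ends → E and G overlap.
H starts after E ends, so nothing later overlaps E either.
H starts after G ends, so nothing later overlaps G either.
I starts after H ends.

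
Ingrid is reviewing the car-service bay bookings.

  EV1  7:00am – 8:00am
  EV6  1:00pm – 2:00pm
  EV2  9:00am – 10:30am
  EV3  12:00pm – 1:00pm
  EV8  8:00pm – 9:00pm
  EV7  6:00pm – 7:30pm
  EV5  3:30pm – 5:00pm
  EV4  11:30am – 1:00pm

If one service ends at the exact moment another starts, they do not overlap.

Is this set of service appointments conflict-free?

Check each pair: they overlap iff neither finishes before the other starts.
Sorted by start: EV1, EV2, EV4, EV3, EV6, EV5, EV7, EV8.
EV2 starts after EV1 ends; EV1 is clear from here.
EV4 starts after EV2 ends; EV2 is clear from here.
EV3 starts before EV4 ends → EV4 and EV3 overlap.
That's a conflict, so the schedule is not conflict-free.

No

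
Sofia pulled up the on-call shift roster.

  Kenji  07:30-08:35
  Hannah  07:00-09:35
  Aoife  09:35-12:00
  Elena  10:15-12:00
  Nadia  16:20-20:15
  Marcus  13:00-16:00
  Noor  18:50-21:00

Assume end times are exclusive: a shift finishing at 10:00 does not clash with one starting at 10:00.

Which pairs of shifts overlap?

Aoife & Elena, Hannah & Kenji, Nadia & Noor

Sorted by start: Hannah, Kenji, Aoife, Elena, Marcus, Nadia, Noor.
Kenji starts before Hannah ends → Hannah and Kenji overlap.
Aoife starts exactly when Hannah ends (back-to-back, no overlap) — done with Hannah.
Aoife starts after Kenji ends — done with Kenji.
Elena starts before Aoife ends → Aoife and Elena overlap.
Marcus starts after Aoife ends — done with Aoife.
Marcus starts after Elena ends — done with Elena.
Nadia starts after Marcus ends — done with Marcus.
Noor starts before Nadia ends → Nadia and Noor overlap.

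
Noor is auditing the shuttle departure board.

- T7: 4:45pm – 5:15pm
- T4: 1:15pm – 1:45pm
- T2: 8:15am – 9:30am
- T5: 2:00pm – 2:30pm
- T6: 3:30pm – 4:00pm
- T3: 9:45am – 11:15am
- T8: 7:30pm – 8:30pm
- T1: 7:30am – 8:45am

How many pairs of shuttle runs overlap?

1

Sorted by start: T1, T2, T3, T4, T5, T6, T7, T8.
T2 starts before T1 ends → T1 and T2 overlap.
T3 starts after T1 ends — done with T1.
T3 starts after T2 ends — done with T2.
T4 starts after T3 ends — done with T3.
T5 starts after T4 ends — done with T4.
T6 starts after T5 ends — done with T5.
T7 starts after T6 ends — done with T6.
T8 starts after T7 ends.
Overlapping pairs: T1 & T2 — 1 in total.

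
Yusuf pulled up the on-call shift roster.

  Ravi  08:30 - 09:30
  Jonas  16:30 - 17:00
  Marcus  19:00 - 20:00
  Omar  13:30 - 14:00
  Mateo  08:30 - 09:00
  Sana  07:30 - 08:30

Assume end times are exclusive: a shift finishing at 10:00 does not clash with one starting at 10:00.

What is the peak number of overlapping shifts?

2

Sort all start/end points and keep a running count:
07:30 start Sana → 1
08:30 end Sana → 0
08:30 start Mateo → 1
08:30 start Ravi → 2
09:00 end Mateo → 1
09:30 end Ravi → 0
13:30 start Omar → 1
14:00 end Omar → 0
16:30 start Jonas → 1
17:00 end Jonas → 0
19:00 start Marcus → 1
20:00 end Marcus → 0
Peak is 2, at 08:30 (Mateo, Ravi).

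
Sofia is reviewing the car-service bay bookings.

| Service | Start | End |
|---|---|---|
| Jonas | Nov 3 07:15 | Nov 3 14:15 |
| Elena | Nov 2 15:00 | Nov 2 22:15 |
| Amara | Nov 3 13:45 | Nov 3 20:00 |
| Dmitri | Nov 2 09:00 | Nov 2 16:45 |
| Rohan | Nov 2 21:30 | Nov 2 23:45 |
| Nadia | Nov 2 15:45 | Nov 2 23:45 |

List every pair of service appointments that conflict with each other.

Amara & Jonas, Dmitri & Elena, Dmitri & Nadia, Elena & Nadia, Elena & Rohan, Nadia & Rohan

Sorted by start: Dmitri, Elena, Nadia, Rohan, Jonas, Amara.
Elena starts before Dmitri ends → Dmitri and Elena overlap.
Nadia starts before Dmitri ends → Dmitri and Nadia overlap.
Rohan starts after Dmitri ends, so nothing later overlaps Dmitri either.
Nadia starts before Elena ends → Elena and Nadia overlap.
Rohan starts before Elena ends → Elena and Rohan overlap.
Jonas starts after Elena ends, so nothing later overlaps Elena either.
Rohan starts before Nadia ends → Nadia and Rohan overlap.
Jonas starts after Nadia ends, so nothing later overlaps Nadia either.
Jonas starts after Rohan ends, so nothing later overlaps Rohan either.
Amara starts before Jonas ends → Jonas and Amara overlap.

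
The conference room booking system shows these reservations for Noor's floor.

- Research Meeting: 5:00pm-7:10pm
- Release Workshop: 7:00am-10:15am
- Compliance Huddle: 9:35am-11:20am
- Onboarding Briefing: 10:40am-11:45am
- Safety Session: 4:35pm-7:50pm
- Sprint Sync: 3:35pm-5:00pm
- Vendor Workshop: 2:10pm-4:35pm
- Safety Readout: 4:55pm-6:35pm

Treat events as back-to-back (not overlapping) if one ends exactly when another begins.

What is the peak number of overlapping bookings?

Sweep the timeline, counting +1 at each start and −1 at each end (ends before starts at a tie):
7:00am start Release Workshop → 1
9:35am start Compliance Huddle → 2
10:15am end Release Workshop → 1
10:40am start Onboarding Briefing → 2
11:20am end Compliance Huddle → 1
11:45am end Onboarding Briefing → 0
2:10pm start Vendor Workshop → 1
3:35pm start Sprint Sync → 2
4:35pm end Vendor Workshop → 1
4:35pm start Safety Session → 2
4:55pm start Safety Readout → 3
5:00pm end Sprint Sync → 2
5:00pm start Research Meeting → 3
6:35pm end Safety Readout → 2
7:10pm end Research Meeting → 1
7:50pm end Safety Session → 0
Peak is 3, at 4:55pm (Safety Readout, Safety Session, Sprint Sync).

3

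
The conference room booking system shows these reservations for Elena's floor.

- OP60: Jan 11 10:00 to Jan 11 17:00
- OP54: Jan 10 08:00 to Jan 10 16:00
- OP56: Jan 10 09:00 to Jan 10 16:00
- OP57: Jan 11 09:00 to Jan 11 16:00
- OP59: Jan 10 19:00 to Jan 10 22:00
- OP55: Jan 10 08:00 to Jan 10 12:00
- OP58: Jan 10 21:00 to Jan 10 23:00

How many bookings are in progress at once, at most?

Sort all start/end points and keep a running count:
Jan 10 08:00 start OP54 → 1
Jan 10 08:00 start OP55 → 2
Jan 10 09:00 start OP56 → 3
Jan 10 12:00 end OP55 → 2
Jan 10 16:00 end OP54 → 1
Jan 10 16:00 end OP56 → 0
Jan 10 19:00 start OP59 → 1
Jan 10 21:00 start OP58 → 2
Jan 10 22:00 end OP59 → 1
Jan 10 23:00 end OP58 → 0
Jan 11 09:00 start OP57 → 1
Jan 11 10:00 start OP60 → 2
Jan 11 16:00 end OP57 → 1
Jan 11 17:00 end OP60 → 0
Peak is 3, at Jan 10 09:00 (OP54, OP55, OP56).

3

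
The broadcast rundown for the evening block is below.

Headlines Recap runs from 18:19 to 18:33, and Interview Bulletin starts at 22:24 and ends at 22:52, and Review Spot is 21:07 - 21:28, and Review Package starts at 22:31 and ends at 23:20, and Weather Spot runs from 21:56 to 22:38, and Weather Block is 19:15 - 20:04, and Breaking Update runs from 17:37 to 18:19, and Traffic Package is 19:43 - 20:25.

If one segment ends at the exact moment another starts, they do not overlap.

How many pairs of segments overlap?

Sorted by start: Breaking Update, Headlines Recap, Weather Block, Traffic Package, Review Spot, Weather Spot, Interview Bulletin, Review Package.
Headlines Recap starts exactly when Breaking Update ends (back-to-back, no overlap) — done with Breaking Update.
Weather Block starts after Headlines Recap ends — done with Headlines Recap.
Traffic Package starts before Weather Block ends → Weather Block and Traffic Package overlap.
Review Spot starts after Weather Block ends — done with Weather Block.
Review Spot starts after Traffic Package ends — done with Traffic Package.
Weather Spot starts after Review Spot ends — done with Review Spot.
Interview Bulletin starts before Weather Spot ends → Weather Spot and Interview Bulletin overlap.
Review Package starts before Weather Spot ends → Weather Spot and Review Package overlap.
Review Package starts before Interview Bulletin ends → Interview Bulletin and Review Package overlap.
Overlapping pairs: Interview Bulletin & Review Package, Interview Bulletin & Weather Spot, Review Package & Weather Spot, Traffic Package & Weather Block — 4 in total.

4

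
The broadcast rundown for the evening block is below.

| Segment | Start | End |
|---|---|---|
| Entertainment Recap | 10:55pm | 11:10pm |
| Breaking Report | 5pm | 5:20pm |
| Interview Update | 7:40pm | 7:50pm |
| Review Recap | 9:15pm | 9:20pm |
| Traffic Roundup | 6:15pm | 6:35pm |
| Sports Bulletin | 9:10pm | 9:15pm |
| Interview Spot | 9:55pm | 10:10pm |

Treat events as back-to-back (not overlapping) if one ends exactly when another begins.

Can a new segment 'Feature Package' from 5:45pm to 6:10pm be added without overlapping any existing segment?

Breaking Report: ends 5:20pm at or before Feature Package starts 5:45pm → clear.
Traffic Roundup: starts 6:15pm at or after Feature Package ends 6:10pm → clear.
Interview Update: starts 7:40pm at or after Feature Package ends 6:10pm → clear.
Sports Bulletin: starts 9:10pm at or after Feature Package ends 6:10pm → clear.
Review Recap: starts 9:15pm at or after Feature Package ends 6:10pm → clear.
Interview Spot: starts 9:55pm at or after Feature Package ends 6:10pm → clear.
Entertainment Recap: starts 10:55pm at or after Feature Package ends 6:10pm → clear.

Yes — the slot is free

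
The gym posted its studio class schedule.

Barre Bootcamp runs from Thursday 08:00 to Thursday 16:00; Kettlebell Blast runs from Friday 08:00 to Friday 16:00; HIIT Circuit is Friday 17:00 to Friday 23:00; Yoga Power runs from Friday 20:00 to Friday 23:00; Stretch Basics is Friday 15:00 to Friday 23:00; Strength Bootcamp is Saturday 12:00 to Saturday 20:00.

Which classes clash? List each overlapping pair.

HIIT Circuit & Stretch Basics, HIIT Circuit & Yoga Power, Kettlebell Blast & Stretch Basics, Stretch Basics & Yoga Power

Check each pair: they overlap iff neither finishes before the other starts.
Sorted by start: Barre Bootcamp, Kettlebell Blast, Stretch Basics, HIIT Circuit, Yoga Power, Strength Bootcamp.
Kettlebell Blast starts after Barre Bootcamp ends, so Barre Bootcamp has no further overlaps.
Stretch Basics starts before Kettlebell Blast ends → Kettlebell Blast and Stretch Basics overlap.
HIIT Circuit starts after Kettlebell Blast ends, so Kettlebell Blast has no further overlaps.
HIIT Circuit starts before Stretch Basics ends → Stretch Basics and HIIT Circuit overlap.
Yoga Power starts before Stretch Basics ends → Stretch Basics and Yoga Power overlap.
Strength Bootcamp starts after Stretch Basics ends.
Yoga Power starts before HIIT Circuit ends → HIIT Circuit and Yoga Power overlap.
Strength Bootcamp starts after HIIT Circuit ends.
Strength Bootcamp starts after Yoga Power ends.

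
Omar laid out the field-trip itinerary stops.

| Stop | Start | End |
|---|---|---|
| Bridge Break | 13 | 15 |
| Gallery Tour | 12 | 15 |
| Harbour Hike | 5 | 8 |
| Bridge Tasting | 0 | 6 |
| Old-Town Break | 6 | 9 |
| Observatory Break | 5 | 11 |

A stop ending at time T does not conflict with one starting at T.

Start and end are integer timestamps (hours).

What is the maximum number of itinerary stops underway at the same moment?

Sort all start/end points and keep a running count:
0 start Bridge Tasting → 1
5 start Harbour Hike → 2
5 start Observatory Break → 3
6 end Bridge Tasting → 2
6 start Old-Town Break → 3
8 end Harbour Hike → 2
9 end Old-Town Break → 1
11 end Observatory Break → 0
12 start Gallery Tour → 1
13 start Bridge Break → 2
15 end Bridge Break → 1
15 end Gallery Tour → 0
Peak is 3, at 5 (Bridge Tasting, Harbour Hike, Observatory Break).

3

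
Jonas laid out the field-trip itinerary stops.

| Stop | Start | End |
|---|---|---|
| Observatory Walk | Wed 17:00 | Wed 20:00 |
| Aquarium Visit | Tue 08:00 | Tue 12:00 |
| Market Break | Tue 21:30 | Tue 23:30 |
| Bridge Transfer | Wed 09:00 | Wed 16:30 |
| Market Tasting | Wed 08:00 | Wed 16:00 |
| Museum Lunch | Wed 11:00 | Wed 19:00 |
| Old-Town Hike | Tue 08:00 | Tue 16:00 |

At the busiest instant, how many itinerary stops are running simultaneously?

Sort all start/end points and keep a running count:
Tue 08:00 start Aquarium Visit → 1
Tue 08:00 start Old-Town Hike → 2
Tue 12:00 end Aquarium Visit → 1
Tue 16:00 end Old-Town Hike → 0
Tue 21:30 start Market Break → 1
Tue 23:30 end Market Break → 0
Wed 08:00 start Market Tasting → 1
Wed 09:00 start Bridge Transfer → 2
Wed 11:00 start Museum Lunch → 3
Wed 16:00 end Market Tasting → 2
Wed 16:30 end Bridge Transfer → 1
Wed 17:00 start Observatory Walk → 2
Wed 19:00 end Museum Lunch → 1
Wed 20:00 end Observatory Walk → 0
Peak is 3, at Wed 11:00 (Bridge Transfer, Market Tasting, Museum Lunch).

3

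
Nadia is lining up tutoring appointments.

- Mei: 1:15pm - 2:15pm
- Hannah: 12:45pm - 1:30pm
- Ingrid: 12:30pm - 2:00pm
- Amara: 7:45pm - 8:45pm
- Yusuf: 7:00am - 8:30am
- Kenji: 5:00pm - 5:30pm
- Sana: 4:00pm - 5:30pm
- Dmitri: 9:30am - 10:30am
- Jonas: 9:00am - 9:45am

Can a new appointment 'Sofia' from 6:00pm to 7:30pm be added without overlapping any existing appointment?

Yusuf: ends 8:30am at or before Sofia starts 6:00pm → clear.
Jonas: ends 9:45am at or before Sofia starts 6:00pm → clear.
Dmitri: ends 10:30am at or before Sofia starts 6:00pm → clear.
Ingrid: ends 2:00pm at or before Sofia starts 6:00pm → clear.
Hannah: ends 1:30pm at or before Sofia starts 6:00pm → clear.
Mei: ends 2:15pm at or before Sofia starts 6:00pm → clear.
Sana: ends 5:30pm at or before Sofia starts 6:00pm → clear.
Kenji: ends 5:30pm at or before Sofia starts 6:00pm → clear.
Amara: starts 7:45pm at or after Sofia ends 7:30pm → clear.

Yes — the slot is free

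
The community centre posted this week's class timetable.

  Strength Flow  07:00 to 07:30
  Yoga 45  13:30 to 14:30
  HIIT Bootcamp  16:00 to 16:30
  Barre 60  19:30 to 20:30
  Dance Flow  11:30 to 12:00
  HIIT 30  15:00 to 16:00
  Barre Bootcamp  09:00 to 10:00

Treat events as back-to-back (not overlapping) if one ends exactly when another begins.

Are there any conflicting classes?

Sorted by start: Strength Flow, Barre Bootcamp, Dance Flow, Yoga 45, HIIT 30, HIIT Bootcamp, Barre 60.
Barre Bootcamp starts after Strength Flow ends; Strength Flow is clear from here.
Dance Flow starts after Barre Bootcamp ends; Barre Bootcamp is clear from here.
Yoga 45 starts after Dance Flow ends; Dance Flow is clear from here.
HIIT 30 starts after Yoga 45 ends; Yoga 45 is clear from here.
HIIT Bootcamp starts exactly when HIIT 30 ends (back-to-back, no overlap); HIIT 30 is clear from here.
Barre 60 starts after HIIT Bootcamp ends.
Every pair is clear; the schedule has no overlaps.

No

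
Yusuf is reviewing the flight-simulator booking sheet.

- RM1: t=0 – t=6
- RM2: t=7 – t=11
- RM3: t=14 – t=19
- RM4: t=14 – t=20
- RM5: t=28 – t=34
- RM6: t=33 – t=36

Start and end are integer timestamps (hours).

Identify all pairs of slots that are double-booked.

RM3 & RM4, RM5 & RM6

Sorted by start: RM1, RM2, RM3, RM4, RM5, RM6.
RM2 starts after RM1 ends — done with RM1.
RM3 starts after RM2 ends — done with RM2.
RM4 starts before RM3 ends → RM3 and RM4 overlap.
RM5 starts after RM3 ends — done with RM3.
RM5 starts after RM4 ends — done with RM4.
RM6 starts before RM5 ends → RM5 and RM6 overlap.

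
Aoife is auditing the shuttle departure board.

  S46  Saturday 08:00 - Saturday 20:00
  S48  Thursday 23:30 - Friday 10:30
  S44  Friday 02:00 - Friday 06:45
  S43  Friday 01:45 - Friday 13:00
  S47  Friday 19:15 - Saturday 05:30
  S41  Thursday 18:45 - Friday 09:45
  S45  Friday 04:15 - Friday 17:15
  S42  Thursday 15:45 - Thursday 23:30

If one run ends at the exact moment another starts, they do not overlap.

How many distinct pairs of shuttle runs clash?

11

Sorted by start: S42, S41, S48, S43, S44, S45, S47, S46.
S41 starts before S42 ends → S42 and S41 overlap.
S48 starts exactly when S42 ends (back-to-back, no overlap); S42 is clear from here.
S48 starts before S41 ends → S41 and S48 overlap.
S43 starts before S41 ends → S41 and S43 overlap.
S44 starts before S41 ends → S41 and S44 overlap.
S45 starts before S41 ends → S41 and S45 overlap.
S47 starts after S41 ends; S41 is clear from here.
S43 starts before S48 ends → S48 and S43 overlap.
S44 starts before S48 ends → S48 and S44 overlap.
S45 starts before S48 ends → S48 and S45 overlap.
S47 starts after S48 ends; S48 is clear from here.
S44 starts before S43 ends → S43 and S44 overlap.
S45 starts before S43 ends → S43 and S45 overlap.
S47 starts after S43 ends; S43 is clear from here.
S45 starts before S44 ends → S44 and S45 overlap.
S47 starts after S44 ends; S44 is clear from here.
S47 starts after S45 ends; S45 is clear from here.
S46 starts after S47 ends.
Overlapping pairs: S41 & S42, S41 & S43, S41 & S44, S41 & S45, S41 & S48, S43 & S44, S43 & S45, S43 & S48, S44 & S45, S44 & S48, S45 & S48 — 11 in total.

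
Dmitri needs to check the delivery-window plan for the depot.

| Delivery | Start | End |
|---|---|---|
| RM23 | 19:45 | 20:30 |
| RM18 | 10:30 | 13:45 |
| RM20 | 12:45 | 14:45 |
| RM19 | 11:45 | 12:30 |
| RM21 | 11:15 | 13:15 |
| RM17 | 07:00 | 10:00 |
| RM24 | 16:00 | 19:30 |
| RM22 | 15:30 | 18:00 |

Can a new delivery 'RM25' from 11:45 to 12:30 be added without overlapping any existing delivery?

No — it overlaps RM18, RM19, RM21

RM17: ends 10:00 at or before RM25 starts 11:45 → clear.
RM18: starts 10:30 before RM25 ends 12:30, and ends 13:45 after RM25 starts 11:45 → overlap.
RM21: starts 11:15 before RM25 ends 12:30, and ends 13:15 after RM25 starts 11:45 → overlap.
RM19: starts 11:45 before RM25 ends 12:30, and ends 12:30 after RM25 starts 11:45 → overlap.
RM20: starts 12:45 at or after RM25 ends 12:30 → clear.
RM22: starts 15:30 at or after RM25 ends 12:30 → clear.
RM24: starts 16:00 at or after RM25 ends 12:30 → clear.
RM23: starts 19:45 at or after RM25 ends 12:30 → clear.
RM25 overlaps RM18, RM19, RM21.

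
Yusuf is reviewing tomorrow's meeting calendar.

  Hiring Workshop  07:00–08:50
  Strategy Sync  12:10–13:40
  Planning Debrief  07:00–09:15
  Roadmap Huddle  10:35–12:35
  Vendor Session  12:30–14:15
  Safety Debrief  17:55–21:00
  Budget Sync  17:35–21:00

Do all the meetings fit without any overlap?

Two intervals overlap when each starts before the other ends.
Sorted by start: Hiring Workshop, Planning Debrief, Roadmap Huddle, Strategy Sync, Vendor Session, Budget Sync, Safety Debrief.
Planning Debrief starts before Hiring Workshop ends → Hiring Workshop and Planning Debrief overlap.
That's a conflict, so the schedule is not conflict-free.

No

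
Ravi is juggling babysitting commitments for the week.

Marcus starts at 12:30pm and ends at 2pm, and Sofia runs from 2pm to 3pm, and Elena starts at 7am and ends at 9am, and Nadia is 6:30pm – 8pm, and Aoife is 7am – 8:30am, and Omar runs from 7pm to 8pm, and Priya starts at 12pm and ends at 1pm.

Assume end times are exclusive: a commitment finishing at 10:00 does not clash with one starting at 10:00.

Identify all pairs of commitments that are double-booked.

Aoife & Elena, Marcus & Priya, Nadia & Omar

Check each pair: they overlap iff neither finishes before the other starts.
Sorted by start: Aoife, Elena, Priya, Marcus, Sofia, Nadia, Omar.
Elena starts before Aoife ends → Aoife and Elena overlap.
Priya starts after Aoife ends, so Aoife has no further overlaps.
Priya starts after Elena ends, so Elena has no further overlaps.
Marcus starts before Priya ends → Priya and Marcus overlap.
Sofia starts after Priya ends, so Priya has no further overlaps.
Sofia starts exactly when Marcus ends (back-to-back, no overlap), so Marcus has no further overlaps.
Nadia starts after Sofia ends, so Sofia has no further overlaps.
Omar starts before Nadia ends → Nadia and Omar overlap.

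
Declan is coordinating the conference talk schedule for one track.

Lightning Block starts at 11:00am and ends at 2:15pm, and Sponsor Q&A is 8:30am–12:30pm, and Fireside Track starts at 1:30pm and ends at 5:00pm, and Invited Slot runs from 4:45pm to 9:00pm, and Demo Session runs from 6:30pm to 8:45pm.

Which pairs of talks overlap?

Demo Session & Invited Slot, Fireside Track & Invited Slot, Fireside Track & Lightning Block, Lightning Block & Sponsor Q&A

Sorted by start: Sponsor Q&A, Lightning Block, Fireside Track, Invited Slot, Demo Session.
Lightning Block starts before Sponsor Q&A ends → Sponsor Q&A and Lightning Block overlap.
Fireside Track starts after Sponsor Q&A ends; Sponsor Q&A is clear from here.
Fireside Track starts before Lightning Block ends → Lightning Block and Fireside Track overlap.
Invited Slot starts after Lightning Block ends; Lightning Block is clear from here.
Invited Slot starts before Fireside Track ends → Fireside Track and Invited Slot overlap.
Demo Session starts after Fireside Track ends.
Demo Session starts before Invited Slot ends → Invited Slot and Demo Session overlap.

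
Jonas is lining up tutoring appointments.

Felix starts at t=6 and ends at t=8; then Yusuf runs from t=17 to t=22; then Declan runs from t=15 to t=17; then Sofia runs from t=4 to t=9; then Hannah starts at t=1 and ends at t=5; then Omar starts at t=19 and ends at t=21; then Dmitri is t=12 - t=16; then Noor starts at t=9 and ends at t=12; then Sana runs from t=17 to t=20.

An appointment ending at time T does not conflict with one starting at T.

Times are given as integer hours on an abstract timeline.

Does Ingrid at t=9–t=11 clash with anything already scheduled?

Hannah: ends t=5 at or before Ingrid starts t=9 → clear.
Sofia: ends t=9 at or before Ingrid starts t=9 → clear.
Felix: ends t=8 at or before Ingrid starts t=9 → clear.
Noor: starts t=9 before Ingrid ends t=11, and ends t=12 after Ingrid starts t=9 → overlap.
Dmitri: starts t=12 at or after Ingrid ends t=11 → clear.
Declan: starts t=15 at or after Ingrid ends t=11 → clear.
Sana: starts t=17 at or after Ingrid ends t=11 → clear.
Yusuf: starts t=17 at or after Ingrid ends t=11 → clear.
Omar: starts t=19 at or after Ingrid ends t=11 → clear.
Ingrid overlaps Noor.

Yes — it overlaps Noor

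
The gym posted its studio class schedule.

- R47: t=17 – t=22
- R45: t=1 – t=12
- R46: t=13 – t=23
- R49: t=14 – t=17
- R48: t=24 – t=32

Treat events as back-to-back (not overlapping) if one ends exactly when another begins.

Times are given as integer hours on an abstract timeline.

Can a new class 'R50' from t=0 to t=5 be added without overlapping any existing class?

R45: starts t=1 before R50 ends t=5, and ends t=12 after R50 starts t=0 → overlap.
R46: starts t=13 at or after R50 ends t=5 → clear.
R49: starts t=14 at or after R50 ends t=5 → clear.
R47: starts t=17 at or after R50 ends t=5 → clear.
R48: starts t=24 at or after R50 ends t=5 → clear.
R50 overlaps R45.

No — it overlaps R45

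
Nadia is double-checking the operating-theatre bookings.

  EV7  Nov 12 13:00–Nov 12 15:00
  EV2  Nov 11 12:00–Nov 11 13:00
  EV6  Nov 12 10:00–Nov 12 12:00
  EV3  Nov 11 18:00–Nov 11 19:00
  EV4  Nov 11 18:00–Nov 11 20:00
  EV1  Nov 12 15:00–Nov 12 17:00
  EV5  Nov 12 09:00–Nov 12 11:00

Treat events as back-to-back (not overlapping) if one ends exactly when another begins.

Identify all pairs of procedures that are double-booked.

EV3 & EV4, EV5 & EV6

Sorted by start: EV2, EV3, EV4, EV5, EV6, EV7, EV1.
EV3 starts after EV2 ends — done with EV2.
EV4 starts before EV3 ends → EV3 and EV4 overlap.
EV5 starts after EV3 ends — done with EV3.
EV5 starts after EV4 ends — done with EV4.
EV6 starts before EV5 ends → EV5 and EV6 overlap.
EV7 starts after EV5 ends — done with EV5.
EV7 starts after EV6 ends — done with EV6.
EV1 starts exactly when EV7 ends (back-to-back, no overlap).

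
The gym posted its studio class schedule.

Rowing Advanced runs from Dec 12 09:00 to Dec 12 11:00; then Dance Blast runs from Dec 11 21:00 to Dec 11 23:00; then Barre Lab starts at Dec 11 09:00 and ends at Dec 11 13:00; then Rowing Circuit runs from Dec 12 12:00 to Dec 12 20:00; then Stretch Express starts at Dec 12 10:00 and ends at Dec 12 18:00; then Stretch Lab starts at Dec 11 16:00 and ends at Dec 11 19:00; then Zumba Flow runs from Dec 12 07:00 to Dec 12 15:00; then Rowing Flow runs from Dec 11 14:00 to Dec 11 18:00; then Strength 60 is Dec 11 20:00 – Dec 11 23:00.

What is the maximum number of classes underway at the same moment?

3

Sweep the timeline, counting +1 at each start and −1 at each end (ends before starts at a tie):
Dec 11 09:00 start Barre Lab → 1
Dec 11 13:00 end Barre Lab → 0
Dec 11 14:00 start Rowing Flow → 1
Dec 11 16:00 start Stretch Lab → 2
Dec 11 18:00 end Rowing Flow → 1
Dec 11 19:00 end Stretch Lab → 0
Dec 11 20:00 start Strength 60 → 1
Dec 11 21:00 start Dance Blast → 2
Dec 11 23:00 end Dance Blast → 1
Dec 11 23:00 end Strength 60 → 0
Dec 12 07:00 start Zumba Flow → 1
Dec 12 09:00 start Rowing Advanced → 2
Dec 12 10:00 start Stretch Express → 3
Dec 12 11:00 end Rowing Advanced → 2
Dec 12 12:00 start Rowing Circuit → 3
Dec 12 15:00 end Zumba Flow → 2
Dec 12 18:00 end Stretch Express → 1
Dec 12 20:00 end Rowing Circuit → 0
Peak is 3, at Dec 12 10:00 (Rowing Advanced, Stretch Express, Zumba Flow).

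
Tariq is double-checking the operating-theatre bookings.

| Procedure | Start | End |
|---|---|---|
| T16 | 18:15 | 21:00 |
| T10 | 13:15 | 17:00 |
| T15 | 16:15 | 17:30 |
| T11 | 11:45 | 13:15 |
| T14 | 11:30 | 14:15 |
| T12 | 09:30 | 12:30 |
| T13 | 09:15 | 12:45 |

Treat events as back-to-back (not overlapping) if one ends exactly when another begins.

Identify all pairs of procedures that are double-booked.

T10 & T14, T10 & T15, T11 & T12, T11 & T13, T11 & T14, T12 & T13, T12 & T14, T13 & T14

Two intervals overlap when each starts before the other ends.
Sorted by start: T13, T12, T14, T11, T10, T15, T16.
T12 starts before T13 ends → T13 and T12 overlap.
T14 starts before T13 ends → T13 and T14 overlap.
T11 starts before T13 ends → T13 and T11 overlap.
T10 starts after T13 ends, so T13 has no further overlaps.
T14 starts before T12 ends → T12 and T14 overlap.
T11 starts before T12 ends → T12 and T11 overlap.
T10 starts after T12 ends, so T12 has no further overlaps.
T11 starts before T14 ends → T14 and T11 overlap.
T10 starts before T14 ends → T14 and T10 overlap.
T15 starts after T14 ends, so T14 has no further overlaps.
T10 starts exactly when T11 ends (back-to-back, no overlap), so T11 has no further overlaps.
T15 starts before T10 ends → T10 and T15 overlap.
T16 starts after T10 ends.
T16 starts after T15 ends.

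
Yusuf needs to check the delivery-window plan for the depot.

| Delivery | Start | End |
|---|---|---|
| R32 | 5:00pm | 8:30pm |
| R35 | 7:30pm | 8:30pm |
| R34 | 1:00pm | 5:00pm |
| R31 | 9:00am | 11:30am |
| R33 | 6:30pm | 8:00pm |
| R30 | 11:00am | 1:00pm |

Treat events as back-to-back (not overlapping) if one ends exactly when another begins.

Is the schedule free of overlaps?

Two intervals overlap when each starts before the other ends.
Sorted by start: R31, R30, R34, R32, R33, R35.
R30 starts before R31 ends → R31 and R30 overlap.
That's a conflict, so the schedule is not conflict-free.

No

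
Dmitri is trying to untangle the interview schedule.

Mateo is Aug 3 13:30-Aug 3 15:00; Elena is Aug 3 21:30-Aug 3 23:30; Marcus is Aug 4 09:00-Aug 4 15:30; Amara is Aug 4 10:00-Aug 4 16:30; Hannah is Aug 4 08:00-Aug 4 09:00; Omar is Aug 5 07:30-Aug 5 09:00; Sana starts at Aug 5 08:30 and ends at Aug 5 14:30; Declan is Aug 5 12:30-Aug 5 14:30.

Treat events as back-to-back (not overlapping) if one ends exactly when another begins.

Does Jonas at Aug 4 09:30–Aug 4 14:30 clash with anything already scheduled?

Mateo: ends Aug 3 15:00 at or before Jonas starts Aug 4 09:30 → clear.
Elena: ends Aug 3 23:30 at or before Jonas starts Aug 4 09:30 → clear.
Hannah: ends Aug 4 09:00 at or before Jonas starts Aug 4 09:30 → clear.
Marcus: starts Aug 4 09:00 before Jonas ends Aug 4 14:30, and ends Aug 4 15:30 after Jonas starts Aug 4 09:30 → overlap.
Amara: starts Aug 4 10:00 before Jonas ends Aug 4 14:30, and ends Aug 4 16:30 after Jonas starts Aug 4 09:30 → overlap.
Omar: starts Aug 5 07:30 at or after Jonas ends Aug 4 14:30 → clear.
Sana: starts Aug 5 08:30 at or after Jonas ends Aug 4 14:30 → clear.
Declan: starts Aug 5 12:30 at or after Jonas ends Aug 4 14:30 → clear.
Jonas overlaps Marcus, Amara.

Yes — it overlaps Amara, Marcus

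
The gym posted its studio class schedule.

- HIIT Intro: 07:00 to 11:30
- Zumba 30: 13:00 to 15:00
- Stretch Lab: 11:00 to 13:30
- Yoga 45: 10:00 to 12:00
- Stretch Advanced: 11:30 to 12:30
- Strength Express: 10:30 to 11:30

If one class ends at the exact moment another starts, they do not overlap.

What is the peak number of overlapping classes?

4

Walk through starts and ends in time order (an end at T is processed before a start at T):
07:00 start HIIT Intro → 1
10:00 start Yoga 45 → 2
10:30 start Strength Express → 3
11:00 start Stretch Lab → 4
11:30 end HIIT Intro → 3
11:30 end Strength Express → 2
11:30 start Stretch Advanced → 3
12:00 end Yoga 45 → 2
12:30 end Stretch Advanced → 1
13:00 start Zumba 30 → 2
13:30 end Stretch Lab → 1
15:00 end Zumba 30 → 0
Peak is 4, at 11:00 (HIIT Intro, Strength Express, Stretch Lab, Yoga 45).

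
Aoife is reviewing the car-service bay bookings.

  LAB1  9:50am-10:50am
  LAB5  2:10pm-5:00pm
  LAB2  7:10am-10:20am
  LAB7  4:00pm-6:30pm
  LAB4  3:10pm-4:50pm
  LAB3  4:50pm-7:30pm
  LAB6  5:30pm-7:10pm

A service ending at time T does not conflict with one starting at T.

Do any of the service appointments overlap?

Yes

Sorted by start: LAB2, LAB1, LAB5, LAB4, LAB7, LAB3, LAB6.
LAB1 starts before LAB2 ends → LAB2 and LAB1 overlap.
That's a conflict, so the schedule is not conflict-free.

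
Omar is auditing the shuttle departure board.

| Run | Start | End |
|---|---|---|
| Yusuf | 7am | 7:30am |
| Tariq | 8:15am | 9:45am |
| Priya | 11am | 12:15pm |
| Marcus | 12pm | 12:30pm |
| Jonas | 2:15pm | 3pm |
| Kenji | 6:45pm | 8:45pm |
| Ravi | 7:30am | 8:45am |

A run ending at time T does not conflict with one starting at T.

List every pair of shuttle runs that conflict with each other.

Two intervals overlap when each starts before the other ends.
Sorted by start: Yusuf, Ravi, Tariq, Priya, Marcus, Jonas, Kenji.
Ravi starts exactly when Yusuf ends (back-to-back, no overlap) — done with Yusuf.
Tariq starts before Ravi ends → Ravi and Tariq overlap.
Priya starts after Ravi ends — done with Ravi.
Priya starts after Tariq ends — done with Tariq.
Marcus starts before Priya ends → Priya and Marcus overlap.
Jonas starts after Priya ends — done with Priya.
Jonas starts after Marcus ends — done with Marcus.
Kenji starts after Jonas ends.

Marcus & Priya, Ravi & Tariq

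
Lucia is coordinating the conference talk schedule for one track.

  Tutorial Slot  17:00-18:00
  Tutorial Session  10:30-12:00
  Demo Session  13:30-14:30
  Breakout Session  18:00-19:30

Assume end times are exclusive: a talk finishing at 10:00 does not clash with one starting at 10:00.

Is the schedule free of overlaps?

Check each pair: they overlap iff neither finishes before the other starts.
Sorted by start: Tutorial Session, Demo Session, Tutorial Slot, Breakout Session.
Demo Session starts after Tutorial Session ends; Tutorial Session is clear from here.
Tutorial Slot starts after Demo Session ends; Demo Session is clear from here.
Breakout Session starts exactly when Tutorial Slot ends (back-to-back, no overlap).
Every pair is clear; the schedule has no overlaps.

Yes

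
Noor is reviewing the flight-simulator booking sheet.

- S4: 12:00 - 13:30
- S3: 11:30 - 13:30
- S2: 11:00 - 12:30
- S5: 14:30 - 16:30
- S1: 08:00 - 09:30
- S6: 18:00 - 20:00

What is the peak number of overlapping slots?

Sweep the timeline, counting +1 at each start and −1 at each end (ends before starts at a tie):
08:00 start S1 → 1
09:30 end S1 → 0
11:00 start S2 → 1
11:30 start S3 → 2
12:00 start S4 → 3
12:30 end S2 → 2
13:30 end S3 → 1
13:30 end S4 → 0
14:30 start S5 → 1
16:30 end S5 → 0
18:00 start S6 → 1
20:00 end S6 → 0
Peak is 3, at 12:00 (S2, S3, S4).

3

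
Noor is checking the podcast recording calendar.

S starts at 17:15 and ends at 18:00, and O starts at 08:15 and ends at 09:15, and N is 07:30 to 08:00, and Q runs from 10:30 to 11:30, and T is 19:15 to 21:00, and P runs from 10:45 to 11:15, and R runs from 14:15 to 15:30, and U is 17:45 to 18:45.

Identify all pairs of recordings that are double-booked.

P & Q, S & U

Two intervals overlap when each starts before the other ends.
Sorted by start: N, O, Q, P, R, S, U, T.
O starts after N ends — done with N.
Q starts after O ends — done with O.
P starts before Q ends → Q and P overlap.
R starts after Q ends — done with Q.
R starts after P ends — done with P.
S starts after R ends — done with R.
U starts before S ends → S and U overlap.
T starts after S ends.
T starts after U ends.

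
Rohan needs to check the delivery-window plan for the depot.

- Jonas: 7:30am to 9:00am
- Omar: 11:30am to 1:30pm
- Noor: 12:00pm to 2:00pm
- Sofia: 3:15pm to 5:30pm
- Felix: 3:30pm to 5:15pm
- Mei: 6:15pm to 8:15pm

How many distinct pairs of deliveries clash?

Sorted by start: Jonas, Omar, Noor, Sofia, Felix, Mei.
Omar starts after Jonas ends, so Jonas has no further overlaps.
Noor starts before Omar ends → Omar and Noor overlap.
Sofia starts after Omar ends, so Omar has no further overlaps.
Sofia starts after Noor ends, so Noor has no further overlaps.
Felix starts before Sofia ends → Sofia and Felix overlap.
Mei starts after Sofia ends.
Mei starts after Felix ends.
Overlapping pairs: Felix & Sofia, Noor & Omar — 2 in total.

2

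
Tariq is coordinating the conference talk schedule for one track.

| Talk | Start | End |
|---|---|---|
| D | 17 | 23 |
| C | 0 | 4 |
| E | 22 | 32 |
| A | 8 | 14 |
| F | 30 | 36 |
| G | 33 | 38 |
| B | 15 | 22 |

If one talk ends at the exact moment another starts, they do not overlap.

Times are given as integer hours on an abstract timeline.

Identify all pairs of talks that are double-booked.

Check each pair: they overlap iff neither finishes before the other starts.
Sorted by start: C, A, B, D, E, F, G.
A starts after C ends; C is clear from here.
B starts after A ends; A is clear from here.
D starts before B ends → B and D overlap.
E starts exactly when B ends (back-to-back, no overlap); B is clear from here.
E starts before D ends → D and E overlap.
F starts after D ends; D is clear from here.
F starts before E ends → E and F overlap.
G starts after E ends.
G starts before F ends → F and G overlap.

B & D, D & E, E & F, F & G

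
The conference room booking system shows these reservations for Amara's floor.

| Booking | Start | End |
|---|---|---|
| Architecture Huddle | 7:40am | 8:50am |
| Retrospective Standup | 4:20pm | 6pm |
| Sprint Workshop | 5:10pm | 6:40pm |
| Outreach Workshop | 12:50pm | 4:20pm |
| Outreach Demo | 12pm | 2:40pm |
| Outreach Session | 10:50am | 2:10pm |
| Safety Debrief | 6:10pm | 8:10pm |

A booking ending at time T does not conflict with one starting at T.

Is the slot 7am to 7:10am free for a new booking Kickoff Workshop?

Yes — the slot is free

Architecture Huddle: starts 7:40am at or after Kickoff Workshop ends 7:10am → clear.
Outreach Session: starts 10:50am at or after Kickoff Workshop ends 7:10am → clear.
Outreach Demo: starts 12pm at or after Kickoff Workshop ends 7:10am → clear.
Outreach Workshop: starts 12:50pm at or after Kickoff Workshop ends 7:10am → clear.
Retrospective Standup: starts 4:20pm at or after Kickoff Workshop ends 7:10am → clear.
Sprint Workshop: starts 5:10pm at or after Kickoff Workshop ends 7:10am → clear.
Safety Debrief: starts 6:10pm at or after Kickoff Workshop ends 7:10am → clear.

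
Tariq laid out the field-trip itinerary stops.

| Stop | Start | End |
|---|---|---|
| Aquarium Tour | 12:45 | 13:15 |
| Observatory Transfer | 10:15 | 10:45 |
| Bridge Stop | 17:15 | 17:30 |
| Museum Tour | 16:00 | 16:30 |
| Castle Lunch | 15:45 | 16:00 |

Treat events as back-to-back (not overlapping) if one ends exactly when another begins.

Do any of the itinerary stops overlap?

No

Check each pair: they overlap iff neither finishes before the other starts.
Sorted by start: Observatory Transfer, Aquarium Tour, Castle Lunch, Museum Tour, Bridge Stop.
Aquarium Tour starts after Observatory Transfer ends; Observatory Transfer is clear from here.
Castle Lunch starts after Aquarium Tour ends; Aquarium Tour is clear from here.
Museum Tour starts exactly when Castle Lunch ends (back-to-back, no overlap); Castle Lunch is clear from here.
Bridge Stop starts after Museum Tour ends.
Every pair is clear; the schedule has no overlaps.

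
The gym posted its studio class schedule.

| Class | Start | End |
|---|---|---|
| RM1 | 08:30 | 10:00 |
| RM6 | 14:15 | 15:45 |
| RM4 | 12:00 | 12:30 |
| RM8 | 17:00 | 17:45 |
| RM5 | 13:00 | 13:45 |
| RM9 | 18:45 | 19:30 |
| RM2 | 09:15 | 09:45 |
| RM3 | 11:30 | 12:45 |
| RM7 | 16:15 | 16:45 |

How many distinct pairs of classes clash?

2

Sorted by start: RM1, RM2, RM3, RM4, RM5, RM6, RM7, RM8, RM9.
RM2 starts before RM1 ends → RM1 and RM2 overlap.
RM3 starts after RM1 ends, so RM1 has no further overlaps.
RM3 starts after RM2 ends, so RM2 has no further overlaps.
RM4 starts before RM3 ends → RM3 and RM4 overlap.
RM5 starts after RM3 ends, so RM3 has no further overlaps.
RM5 starts after RM4 ends, so RM4 has no further overlaps.
RM6 starts after RM5 ends, so RM5 has no further overlaps.
RM7 starts after RM6 ends, so RM6 has no further overlaps.
RM8 starts after RM7 ends, so RM7 has no further overlaps.
RM9 starts after RM8 ends.
Overlapping pairs: RM1 & RM2, RM3 & RM4 — 2 in total.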